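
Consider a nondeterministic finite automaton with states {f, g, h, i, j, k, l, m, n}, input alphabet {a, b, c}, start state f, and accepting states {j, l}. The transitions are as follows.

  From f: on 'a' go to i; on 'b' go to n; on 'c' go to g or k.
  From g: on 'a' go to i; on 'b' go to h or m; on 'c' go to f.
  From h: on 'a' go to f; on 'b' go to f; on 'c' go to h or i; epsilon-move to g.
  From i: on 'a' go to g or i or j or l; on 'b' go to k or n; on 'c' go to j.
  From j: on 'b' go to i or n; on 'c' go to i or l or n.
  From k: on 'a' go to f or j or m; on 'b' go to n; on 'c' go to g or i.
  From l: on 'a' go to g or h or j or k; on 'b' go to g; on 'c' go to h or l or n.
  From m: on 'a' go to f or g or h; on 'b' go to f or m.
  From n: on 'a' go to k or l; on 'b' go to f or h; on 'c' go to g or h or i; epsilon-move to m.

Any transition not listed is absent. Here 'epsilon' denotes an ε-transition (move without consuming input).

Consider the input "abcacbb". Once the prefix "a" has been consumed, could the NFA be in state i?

Start in {f}.
Read 'a': {f} → {i}.
State i is in {i}.

Yes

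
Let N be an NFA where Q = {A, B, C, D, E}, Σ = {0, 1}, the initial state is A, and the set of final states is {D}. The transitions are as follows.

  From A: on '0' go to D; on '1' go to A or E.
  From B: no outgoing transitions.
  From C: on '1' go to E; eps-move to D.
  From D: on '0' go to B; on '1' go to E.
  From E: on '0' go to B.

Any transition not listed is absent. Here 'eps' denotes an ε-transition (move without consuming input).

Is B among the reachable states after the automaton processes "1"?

No

Start in {A}.
Read '1': A→{A, E}; now {A, E}.
State B is not in {A, E}.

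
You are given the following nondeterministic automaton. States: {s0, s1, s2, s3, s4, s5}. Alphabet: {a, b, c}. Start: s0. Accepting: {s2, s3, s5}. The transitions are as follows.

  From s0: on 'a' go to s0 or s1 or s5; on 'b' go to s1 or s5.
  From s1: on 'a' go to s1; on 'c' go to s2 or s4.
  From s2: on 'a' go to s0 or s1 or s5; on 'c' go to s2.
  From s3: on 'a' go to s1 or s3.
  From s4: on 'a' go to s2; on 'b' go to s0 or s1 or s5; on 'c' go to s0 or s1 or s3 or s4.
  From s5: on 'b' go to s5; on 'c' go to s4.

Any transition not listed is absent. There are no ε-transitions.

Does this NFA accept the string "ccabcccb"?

No

Start in {s0}.
Read 'c': {s0} → ∅.
The set is empty and remains empty for the remaining 7 symbols.
The final set ∅ contains no accepting state.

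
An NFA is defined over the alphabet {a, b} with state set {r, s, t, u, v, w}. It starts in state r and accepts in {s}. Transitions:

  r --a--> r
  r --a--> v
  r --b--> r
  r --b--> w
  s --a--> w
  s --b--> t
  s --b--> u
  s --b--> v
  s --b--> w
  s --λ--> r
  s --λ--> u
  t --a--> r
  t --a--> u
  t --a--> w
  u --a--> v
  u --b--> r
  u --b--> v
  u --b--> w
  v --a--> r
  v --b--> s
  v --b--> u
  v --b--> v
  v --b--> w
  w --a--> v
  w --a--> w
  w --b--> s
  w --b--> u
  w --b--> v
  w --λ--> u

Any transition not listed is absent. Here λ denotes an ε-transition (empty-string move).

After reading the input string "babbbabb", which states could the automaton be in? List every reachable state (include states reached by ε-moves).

{r, s, t, u, v, w}

Start in {r}.
Read 'b': {r} → {r, u, w}.
Read 'a': {r, u, w} → {r, u, v, w}.
Read 'b': {r, u, v, w} → {r, s, u, v, w}.
Read 'b': {r, s, u, v, w} → {r, s, t, u, v, w}.
Read 'b': {r, s, t, u, v, w} → {r, s, t, u, v, w}.
Read 'a': {r, s, t, u, v, w} → {r, u, v, w}.
Read 'b': {r, u, v, w} → {r, s, u, v, w}.
Read 'b': {r, s, u, v, w} → {r, s, t, u, v, w}.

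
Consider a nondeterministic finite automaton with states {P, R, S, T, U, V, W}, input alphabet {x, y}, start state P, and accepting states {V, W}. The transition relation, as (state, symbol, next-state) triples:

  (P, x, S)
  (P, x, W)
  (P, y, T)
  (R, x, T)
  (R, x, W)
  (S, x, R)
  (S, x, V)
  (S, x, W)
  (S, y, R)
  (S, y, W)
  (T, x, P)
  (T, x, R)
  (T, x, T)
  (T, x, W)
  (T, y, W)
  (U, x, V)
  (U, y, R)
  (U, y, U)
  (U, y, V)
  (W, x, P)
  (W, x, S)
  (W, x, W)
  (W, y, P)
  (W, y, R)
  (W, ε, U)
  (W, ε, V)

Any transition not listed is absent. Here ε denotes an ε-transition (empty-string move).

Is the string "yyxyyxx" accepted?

Start in {P}.
Read 'y': {P} → {T}.
Read 'y': {T} → {U, V, W}.
Read 'x': {U, V, W} → {P, S, U, V, W}.
Read 'y': {P, S, U, V, W} → {P, R, T, U, V, W}.
Read 'y': {P, R, T, U, V, W} → {P, R, T, U, V, W}.
Read 'x': {P, R, T, U, V, W} → {P, R, S, T, U, V, W}.
Read 'x': {P, R, S, T, U, V, W} → {P, R, S, T, U, V, W}.
The final set {P, R, S, T, U, V, W} contains the accepting states V, W.

Yes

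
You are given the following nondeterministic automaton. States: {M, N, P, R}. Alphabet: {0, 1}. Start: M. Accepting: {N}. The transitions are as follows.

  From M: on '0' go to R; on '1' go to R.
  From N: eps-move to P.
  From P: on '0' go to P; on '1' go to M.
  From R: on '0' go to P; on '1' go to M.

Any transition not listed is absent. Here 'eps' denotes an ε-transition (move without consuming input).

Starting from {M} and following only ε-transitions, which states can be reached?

{M}

Begin with {M}.
No ε-moves leave this set, so the closure equals the set itself.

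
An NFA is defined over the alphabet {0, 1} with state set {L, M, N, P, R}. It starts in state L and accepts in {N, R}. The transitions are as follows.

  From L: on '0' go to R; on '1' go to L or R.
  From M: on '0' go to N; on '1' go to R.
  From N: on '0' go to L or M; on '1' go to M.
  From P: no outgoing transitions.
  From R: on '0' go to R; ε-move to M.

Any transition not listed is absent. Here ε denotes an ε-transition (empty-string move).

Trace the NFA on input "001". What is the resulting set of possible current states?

Start in {L}.
Read '0': {L} → {M, R}.
Read '0': {M, R} → {M, N, R}.
Read '1': {M, N, R} → {M, R}.

{M, R}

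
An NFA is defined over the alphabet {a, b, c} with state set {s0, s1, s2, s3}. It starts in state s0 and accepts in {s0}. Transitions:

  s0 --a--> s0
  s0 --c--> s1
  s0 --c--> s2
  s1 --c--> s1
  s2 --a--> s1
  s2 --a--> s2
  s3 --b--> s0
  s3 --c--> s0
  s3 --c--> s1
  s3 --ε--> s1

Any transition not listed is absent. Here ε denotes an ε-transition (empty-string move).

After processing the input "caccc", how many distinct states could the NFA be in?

Start in {s0}.
Read 'c': {s0} → {s1, s2}.
Read 'a': {s1, s2} → {s1, s2}.
Read 'c': {s1, s2} → {s1}.
Read 'c': {s1} → {s1}.
Read 'c': {s1} → {s1}.
That set has 1 state.

1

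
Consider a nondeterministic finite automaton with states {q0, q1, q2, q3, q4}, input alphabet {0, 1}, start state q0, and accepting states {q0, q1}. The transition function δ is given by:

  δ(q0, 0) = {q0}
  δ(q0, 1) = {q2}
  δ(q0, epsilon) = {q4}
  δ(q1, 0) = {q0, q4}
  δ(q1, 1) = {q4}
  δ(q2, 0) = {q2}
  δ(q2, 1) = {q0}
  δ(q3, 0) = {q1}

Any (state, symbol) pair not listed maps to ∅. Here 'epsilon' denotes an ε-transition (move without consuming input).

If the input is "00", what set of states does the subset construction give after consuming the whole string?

{q0, q4}

Start: ε-closure({q0}) = {q0, q4}.
Read '0': {q0, q4} → {q0, q4}.
Read '0': {q0, q4} → {q0, q4}.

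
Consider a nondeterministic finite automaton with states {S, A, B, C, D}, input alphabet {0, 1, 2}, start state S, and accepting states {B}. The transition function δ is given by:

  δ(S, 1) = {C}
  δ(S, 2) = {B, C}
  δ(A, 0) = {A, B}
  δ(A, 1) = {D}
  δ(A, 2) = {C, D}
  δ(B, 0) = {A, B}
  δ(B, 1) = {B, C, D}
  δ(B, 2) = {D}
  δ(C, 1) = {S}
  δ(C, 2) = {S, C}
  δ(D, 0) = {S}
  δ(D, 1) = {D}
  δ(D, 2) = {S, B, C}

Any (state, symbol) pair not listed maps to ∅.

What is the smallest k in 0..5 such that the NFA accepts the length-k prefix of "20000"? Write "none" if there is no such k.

Start in {S}.
Read '2': S→{B, C}; now {B, C}.
None of the earlier sets intersect F, but {B, C} does.

1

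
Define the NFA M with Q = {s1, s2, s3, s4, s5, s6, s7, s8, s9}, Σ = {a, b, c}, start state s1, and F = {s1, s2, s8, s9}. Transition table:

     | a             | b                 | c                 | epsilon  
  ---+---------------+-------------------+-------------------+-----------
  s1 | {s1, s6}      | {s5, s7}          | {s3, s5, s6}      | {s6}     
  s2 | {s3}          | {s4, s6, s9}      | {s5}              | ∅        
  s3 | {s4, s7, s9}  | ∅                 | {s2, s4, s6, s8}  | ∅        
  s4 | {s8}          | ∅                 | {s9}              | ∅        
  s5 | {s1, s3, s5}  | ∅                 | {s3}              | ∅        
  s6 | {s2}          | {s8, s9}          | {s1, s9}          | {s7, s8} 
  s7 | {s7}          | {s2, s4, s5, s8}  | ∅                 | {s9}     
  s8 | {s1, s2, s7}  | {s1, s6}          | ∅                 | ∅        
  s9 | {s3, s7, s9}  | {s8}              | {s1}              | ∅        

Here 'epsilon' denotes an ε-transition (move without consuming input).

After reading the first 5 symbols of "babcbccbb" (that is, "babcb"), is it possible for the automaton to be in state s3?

Start: ε-closure({s1}) = {s1, s6, s7, s8, s9}.
Read 'b': {s1, s6, s7, s8, s9} → {s1, s2, s4, s5, s6, s7, s8, s9}.
Read 'a': {s1, s2, s4, s5, s6, s7, s8, s9} → {s1, s2, s3, s5, s6, s7, s8, s9}.
Read 'b': {s1, s2, s3, s5, s6, s7, s8, s9} → {s1, s2, s4, s5, s6, s7, s8, s9}.
Read 'c': {s1, s2, s4, s5, s6, s7, s8, s9} → {s1, s3, s5, s6, s7, s8, s9}.
Read 'b': {s1, s3, s5, s6, s7, s8, s9} → {s1, s2, s4, s5, s6, s7, s8, s9}.
State s3 is not in {s1, s2, s4, s5, s6, s7, s8, s9}.

No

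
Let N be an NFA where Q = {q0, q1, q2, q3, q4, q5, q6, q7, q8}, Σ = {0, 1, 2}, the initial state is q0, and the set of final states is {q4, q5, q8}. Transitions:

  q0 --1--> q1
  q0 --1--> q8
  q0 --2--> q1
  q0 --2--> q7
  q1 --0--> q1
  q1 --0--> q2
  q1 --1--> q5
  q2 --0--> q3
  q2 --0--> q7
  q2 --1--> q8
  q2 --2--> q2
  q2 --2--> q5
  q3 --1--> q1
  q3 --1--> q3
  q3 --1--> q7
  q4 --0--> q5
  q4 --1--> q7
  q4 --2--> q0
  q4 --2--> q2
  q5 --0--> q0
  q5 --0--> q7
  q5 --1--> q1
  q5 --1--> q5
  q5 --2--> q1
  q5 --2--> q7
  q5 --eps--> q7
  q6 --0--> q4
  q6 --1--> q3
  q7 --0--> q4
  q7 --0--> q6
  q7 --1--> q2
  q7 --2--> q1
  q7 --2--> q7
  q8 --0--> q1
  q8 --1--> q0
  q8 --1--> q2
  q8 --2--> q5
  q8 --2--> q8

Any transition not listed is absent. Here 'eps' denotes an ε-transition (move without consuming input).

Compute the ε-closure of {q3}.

{q3}

Begin with {q3}.
No ε-moves leave this set, so the closure equals the set itself.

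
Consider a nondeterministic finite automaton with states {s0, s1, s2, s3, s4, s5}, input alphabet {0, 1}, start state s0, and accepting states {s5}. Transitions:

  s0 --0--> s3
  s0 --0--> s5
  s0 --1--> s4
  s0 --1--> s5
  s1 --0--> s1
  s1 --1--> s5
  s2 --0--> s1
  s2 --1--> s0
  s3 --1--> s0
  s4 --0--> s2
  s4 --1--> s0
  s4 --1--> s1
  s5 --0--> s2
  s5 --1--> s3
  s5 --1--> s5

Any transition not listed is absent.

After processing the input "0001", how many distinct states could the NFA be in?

Start in {s0}.
Read '0': s0→{s3, s5}; now {s3, s5}.
Read '0': s3→∅, s5→{s2}; now {s2}.
Read '0': s2→{s1}; now {s1}.
Read '1': s1→{s5}; now {s5}.
That set has 1 state.

1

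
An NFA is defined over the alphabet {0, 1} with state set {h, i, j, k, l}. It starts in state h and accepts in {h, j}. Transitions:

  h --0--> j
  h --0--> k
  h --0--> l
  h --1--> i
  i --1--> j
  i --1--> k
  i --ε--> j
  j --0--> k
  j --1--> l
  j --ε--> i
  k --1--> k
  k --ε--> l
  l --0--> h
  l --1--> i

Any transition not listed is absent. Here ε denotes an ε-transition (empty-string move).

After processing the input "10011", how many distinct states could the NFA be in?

Start in {h}.
Read '1': h→{i}; union {i}; ε-closure = {i, j}.
Read '0': i→∅, j→{k}; union {k}; ε-closure = {k, l}.
Read '0': k→∅, l→{h}; now {h}.
Read '1': h→{i}; union {i}; ε-closure = {i, j}.
Read '1': i→{j, k}, j→{l}; union {j, k, l}; ε-closure = {i, j, k, l}.
That set has 4 states.

4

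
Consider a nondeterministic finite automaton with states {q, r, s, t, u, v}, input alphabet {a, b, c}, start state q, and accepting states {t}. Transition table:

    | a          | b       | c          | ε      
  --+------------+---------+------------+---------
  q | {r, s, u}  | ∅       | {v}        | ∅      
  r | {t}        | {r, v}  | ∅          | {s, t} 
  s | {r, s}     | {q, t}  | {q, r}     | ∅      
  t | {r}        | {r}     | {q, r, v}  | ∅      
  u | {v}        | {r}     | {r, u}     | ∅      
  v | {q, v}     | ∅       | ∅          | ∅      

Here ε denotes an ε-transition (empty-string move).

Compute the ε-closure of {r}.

{r, s, t}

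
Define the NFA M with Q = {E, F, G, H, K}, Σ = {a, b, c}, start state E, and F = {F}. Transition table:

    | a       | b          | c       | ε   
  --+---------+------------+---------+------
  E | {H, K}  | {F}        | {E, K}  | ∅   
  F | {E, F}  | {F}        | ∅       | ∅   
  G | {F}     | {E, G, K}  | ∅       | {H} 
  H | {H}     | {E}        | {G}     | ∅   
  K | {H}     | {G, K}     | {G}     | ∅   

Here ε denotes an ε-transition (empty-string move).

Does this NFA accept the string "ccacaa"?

Yes

Start in {E}.
Read 'c': {E} → {E, K}.
Read 'c': {E, K} → {E, G, H, K}.
Read 'a': {E, G, H, K} → {F, H, K}.
Read 'c': {F, H, K} → {G, H}.
Read 'a': {G, H} → {F, H}.
Read 'a': {F, H} → {E, F, H}.
The final set {E, F, H} contains the accepting state F.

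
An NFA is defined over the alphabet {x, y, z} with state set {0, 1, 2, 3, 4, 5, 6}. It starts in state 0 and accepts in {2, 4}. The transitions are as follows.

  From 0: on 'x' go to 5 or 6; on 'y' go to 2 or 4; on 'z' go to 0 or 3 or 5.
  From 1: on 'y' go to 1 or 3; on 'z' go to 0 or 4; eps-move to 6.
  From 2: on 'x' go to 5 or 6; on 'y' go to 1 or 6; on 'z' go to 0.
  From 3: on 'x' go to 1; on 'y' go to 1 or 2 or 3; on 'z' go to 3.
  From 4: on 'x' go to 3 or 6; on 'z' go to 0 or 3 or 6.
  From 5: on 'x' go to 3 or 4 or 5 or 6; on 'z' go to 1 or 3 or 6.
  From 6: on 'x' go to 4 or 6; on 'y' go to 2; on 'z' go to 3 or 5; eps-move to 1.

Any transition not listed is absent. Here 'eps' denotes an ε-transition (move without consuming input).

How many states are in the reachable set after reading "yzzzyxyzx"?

Start in {0}.
Read 'y': {0} → {2, 4}.
Read 'z': {2, 4} → {0, 1, 3, 6}.
Read 'z': {0, 1, 3, 6} → {0, 3, 4, 5}.
Read 'z': {0, 3, 4, 5} → {0, 1, 3, 5, 6}.
Read 'y': {0, 1, 3, 5, 6} → {1, 2, 3, 4, 6}.
Read 'x': {1, 2, 3, 4, 6} → {1, 3, 4, 5, 6}.
Read 'y': {1, 3, 4, 5, 6} → {1, 2, 3, 6}.
Read 'z': {1, 2, 3, 6} → {0, 3, 4, 5}.
Read 'x': {0, 3, 4, 5} → {1, 3, 4, 5, 6}.
That set has 5 states.

5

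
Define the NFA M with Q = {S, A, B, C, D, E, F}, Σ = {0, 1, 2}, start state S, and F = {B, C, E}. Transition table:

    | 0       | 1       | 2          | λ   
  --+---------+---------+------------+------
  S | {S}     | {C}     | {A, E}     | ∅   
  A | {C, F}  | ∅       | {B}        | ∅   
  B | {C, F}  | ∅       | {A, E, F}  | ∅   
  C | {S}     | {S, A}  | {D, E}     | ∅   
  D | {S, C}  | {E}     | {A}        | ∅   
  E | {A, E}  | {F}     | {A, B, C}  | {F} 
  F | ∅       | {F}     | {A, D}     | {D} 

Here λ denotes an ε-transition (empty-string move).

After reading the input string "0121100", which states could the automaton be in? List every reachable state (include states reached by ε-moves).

{S, A, C, D, E, F}

Start in {S}.
Read '0': S→{S}; now {S}.
Read '1': S→{C}; now {C}.
Read '2': C→{D, E}; union {D, E}; ε-closure = {D, E, F}.
Read '1': D→{E}, E→{F}, F→{F}; union {E, F}; ε-closure = {D, E, F}.
Read '1': D→{E}, E→{F}, F→{F}; union {E, F}; ε-closure = {D, E, F}.
Read '0': D→{S, C}, E→{A, E}, F→∅; union {S, A, C, E}; ε-closure = {S, A, C, D, E, F}.
Read '0': S→{S}, A→{C, F}, C→{S}, D→{S, C}, E→{A, E}, F→∅; union {S, A, C, E, F}; ε-closure = {S, A, C, D, E, F}.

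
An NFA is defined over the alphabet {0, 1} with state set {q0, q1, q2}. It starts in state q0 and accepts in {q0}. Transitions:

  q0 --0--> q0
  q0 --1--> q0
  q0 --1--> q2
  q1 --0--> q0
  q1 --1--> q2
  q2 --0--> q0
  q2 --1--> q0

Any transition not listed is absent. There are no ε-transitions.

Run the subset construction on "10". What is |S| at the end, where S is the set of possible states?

Start in {q0}.
Read '1': q0→{q0, q2}; now {q0, q2}.
Read '0': q0→{q0}, q2→{q0}; now {q0}.
That set has 1 state.

1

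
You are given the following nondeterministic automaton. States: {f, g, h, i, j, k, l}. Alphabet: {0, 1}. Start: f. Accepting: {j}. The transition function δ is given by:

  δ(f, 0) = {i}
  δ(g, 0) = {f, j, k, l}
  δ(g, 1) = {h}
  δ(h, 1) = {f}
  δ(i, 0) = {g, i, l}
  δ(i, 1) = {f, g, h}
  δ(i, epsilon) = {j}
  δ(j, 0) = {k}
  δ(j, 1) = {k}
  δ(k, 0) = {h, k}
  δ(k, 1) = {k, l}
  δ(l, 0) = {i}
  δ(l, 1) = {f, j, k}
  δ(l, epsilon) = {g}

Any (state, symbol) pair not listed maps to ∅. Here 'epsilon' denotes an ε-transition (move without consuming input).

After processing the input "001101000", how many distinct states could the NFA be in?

Start in {f}.
Read '0': {f} → {i, j}.
Read '0': {i, j} → {g, i, j, k, l}.
Read '1': {g, i, j, k, l} → {f, g, h, j, k, l}.
Read '1': {f, g, h, j, k, l} → {f, g, h, j, k, l}.
Read '0': {f, g, h, j, k, l} → {f, g, h, i, j, k, l}.
Read '1': {f, g, h, i, j, k, l} → {f, g, h, j, k, l}.
Read '0': {f, g, h, j, k, l} → {f, g, h, i, j, k, l}.
Read '0': {f, g, h, i, j, k, l} → {f, g, h, i, j, k, l}.
Read '0': {f, g, h, i, j, k, l} → {f, g, h, i, j, k, l}.
That set has 7 states.

7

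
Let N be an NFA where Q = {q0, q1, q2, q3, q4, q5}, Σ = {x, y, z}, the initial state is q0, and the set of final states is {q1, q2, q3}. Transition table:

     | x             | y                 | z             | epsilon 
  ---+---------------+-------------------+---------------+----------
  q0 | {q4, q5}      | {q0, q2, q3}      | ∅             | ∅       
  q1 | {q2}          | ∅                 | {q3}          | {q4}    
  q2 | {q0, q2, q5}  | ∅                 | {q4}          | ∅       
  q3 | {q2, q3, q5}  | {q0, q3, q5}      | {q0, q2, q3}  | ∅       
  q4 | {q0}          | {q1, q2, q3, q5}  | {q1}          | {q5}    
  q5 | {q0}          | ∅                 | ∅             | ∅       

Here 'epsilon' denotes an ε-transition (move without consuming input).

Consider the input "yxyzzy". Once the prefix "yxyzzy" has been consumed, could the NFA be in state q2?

Yes

Start in {q0}.
Read 'y': {q0} → {q0, q2, q3}.
Read 'x': {q0, q2, q3} → {q0, q2, q3, q4, q5}.
Read 'y': {q0, q2, q3, q4, q5} → {q0, q1, q2, q3, q4, q5}.
Read 'z': {q0, q1, q2, q3, q4, q5} → {q0, q1, q2, q3, q4, q5}.
Read 'z': {q0, q1, q2, q3, q4, q5} → {q0, q1, q2, q3, q4, q5}.
Read 'y': {q0, q1, q2, q3, q4, q5} → {q0, q1, q2, q3, q4, q5}.
State q2 is in {q0, q1, q2, q3, q4, q5}.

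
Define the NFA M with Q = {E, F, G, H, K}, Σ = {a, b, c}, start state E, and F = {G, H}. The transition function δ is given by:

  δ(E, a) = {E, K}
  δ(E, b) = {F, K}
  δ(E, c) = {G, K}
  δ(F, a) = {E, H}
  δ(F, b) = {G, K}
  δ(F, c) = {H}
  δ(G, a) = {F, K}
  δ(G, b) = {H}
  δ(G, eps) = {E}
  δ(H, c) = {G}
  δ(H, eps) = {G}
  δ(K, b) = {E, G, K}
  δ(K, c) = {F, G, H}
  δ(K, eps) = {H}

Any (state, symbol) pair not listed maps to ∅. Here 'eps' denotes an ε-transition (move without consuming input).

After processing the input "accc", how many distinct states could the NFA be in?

Start in {E}.
Read 'a': {E} → {E, G, H, K}.
Read 'c': {E, G, H, K} → {E, F, G, H, K}.
Read 'c': {E, F, G, H, K} → {E, F, G, H, K}.
Read 'c': {E, F, G, H, K} → {E, F, G, H, K}.
That set has 5 states.

5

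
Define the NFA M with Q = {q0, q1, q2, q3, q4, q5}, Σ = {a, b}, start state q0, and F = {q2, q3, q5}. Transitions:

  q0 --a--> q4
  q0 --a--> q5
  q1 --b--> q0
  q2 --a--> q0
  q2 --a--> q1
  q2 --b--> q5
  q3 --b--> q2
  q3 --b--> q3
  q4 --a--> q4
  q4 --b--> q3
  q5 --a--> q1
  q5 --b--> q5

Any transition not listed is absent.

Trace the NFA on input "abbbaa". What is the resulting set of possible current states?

Start in {q0}.
Read 'a': {q0} → {q4, q5}.
Read 'b': {q4, q5} → {q3, q5}.
Read 'b': {q3, q5} → {q2, q3, q5}.
Read 'b': {q2, q3, q5} → {q2, q3, q5}.
Read 'a': {q2, q3, q5} → {q0, q1}.
Read 'a': {q0, q1} → {q4, q5}.

{q4, q5}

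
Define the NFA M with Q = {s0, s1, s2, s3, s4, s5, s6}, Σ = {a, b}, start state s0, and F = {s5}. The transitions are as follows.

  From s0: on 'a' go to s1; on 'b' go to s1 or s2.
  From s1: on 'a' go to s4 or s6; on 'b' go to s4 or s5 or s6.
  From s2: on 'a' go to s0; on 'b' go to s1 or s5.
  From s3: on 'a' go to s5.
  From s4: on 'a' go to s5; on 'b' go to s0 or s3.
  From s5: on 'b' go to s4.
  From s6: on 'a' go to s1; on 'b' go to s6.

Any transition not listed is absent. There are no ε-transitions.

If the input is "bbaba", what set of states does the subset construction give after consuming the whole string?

{s1, s5}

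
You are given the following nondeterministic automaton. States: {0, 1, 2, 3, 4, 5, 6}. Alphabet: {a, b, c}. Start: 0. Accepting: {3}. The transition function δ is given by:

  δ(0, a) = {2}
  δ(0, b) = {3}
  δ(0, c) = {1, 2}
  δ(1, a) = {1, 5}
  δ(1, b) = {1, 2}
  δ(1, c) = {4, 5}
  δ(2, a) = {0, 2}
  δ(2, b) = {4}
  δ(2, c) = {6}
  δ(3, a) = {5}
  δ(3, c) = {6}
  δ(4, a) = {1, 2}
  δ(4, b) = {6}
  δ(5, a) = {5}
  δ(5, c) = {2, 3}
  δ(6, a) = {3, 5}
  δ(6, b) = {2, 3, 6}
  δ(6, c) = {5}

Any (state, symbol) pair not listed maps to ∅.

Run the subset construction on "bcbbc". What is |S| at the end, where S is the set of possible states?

2

Start in {0}.
Read 'b': 0→{3}; now {3}.
Read 'c': 3→{6}; now {6}.
Read 'b': 6→{2, 3, 6}; now {2, 3, 6}.
Read 'b': 2→{4}, 3→∅, 6→{2, 3, 6}; now {2, 3, 4, 6}.
Read 'c': 2→{6}, 3→{6}, 4→∅, 6→{5}; now {5, 6}.
That set has 2 states.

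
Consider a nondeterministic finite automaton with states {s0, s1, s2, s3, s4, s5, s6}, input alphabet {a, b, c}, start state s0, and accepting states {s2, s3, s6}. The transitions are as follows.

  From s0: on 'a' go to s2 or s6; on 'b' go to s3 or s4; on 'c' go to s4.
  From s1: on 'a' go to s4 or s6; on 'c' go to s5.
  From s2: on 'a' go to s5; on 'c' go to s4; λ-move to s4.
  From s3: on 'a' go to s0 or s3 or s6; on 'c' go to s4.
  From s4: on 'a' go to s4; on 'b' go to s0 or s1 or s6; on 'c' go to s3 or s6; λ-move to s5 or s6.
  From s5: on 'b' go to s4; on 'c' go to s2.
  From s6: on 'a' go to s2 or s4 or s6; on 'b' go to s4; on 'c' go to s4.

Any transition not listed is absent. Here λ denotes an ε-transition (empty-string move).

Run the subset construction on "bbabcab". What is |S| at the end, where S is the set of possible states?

Start in {s0}.
Read 'b': {s0} → {s3, s4, s5, s6}.
Read 'b': {s3, s4, s5, s6} → {s0, s1, s4, s5, s6}.
Read 'a': {s0, s1, s4, s5, s6} → {s2, s4, s5, s6}.
Read 'b': {s2, s4, s5, s6} → {s0, s1, s4, s5, s6}.
Read 'c': {s0, s1, s4, s5, s6} → {s2, s3, s4, s5, s6}.
Read 'a': {s2, s3, s4, s5, s6} → {s0, s2, s3, s4, s5, s6}.
Read 'b': {s0, s2, s3, s4, s5, s6} → {s0, s1, s3, s4, s5, s6}.
That set has 6 states.

6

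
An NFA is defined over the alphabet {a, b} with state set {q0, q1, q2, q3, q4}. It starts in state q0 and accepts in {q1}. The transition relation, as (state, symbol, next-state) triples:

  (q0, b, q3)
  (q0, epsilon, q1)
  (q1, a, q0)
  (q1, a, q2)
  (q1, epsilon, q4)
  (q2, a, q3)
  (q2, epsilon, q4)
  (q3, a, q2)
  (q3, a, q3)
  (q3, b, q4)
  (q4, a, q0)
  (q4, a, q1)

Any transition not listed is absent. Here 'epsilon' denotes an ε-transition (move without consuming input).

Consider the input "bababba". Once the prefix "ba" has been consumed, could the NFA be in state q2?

Yes

Start: ε-closure({q0}) = {q0, q1, q4}.
Read 'b': {q0, q1, q4} → {q3}.
Read 'a': {q3} → {q2, q3, q4}.
State q2 is in {q2, q3, q4}.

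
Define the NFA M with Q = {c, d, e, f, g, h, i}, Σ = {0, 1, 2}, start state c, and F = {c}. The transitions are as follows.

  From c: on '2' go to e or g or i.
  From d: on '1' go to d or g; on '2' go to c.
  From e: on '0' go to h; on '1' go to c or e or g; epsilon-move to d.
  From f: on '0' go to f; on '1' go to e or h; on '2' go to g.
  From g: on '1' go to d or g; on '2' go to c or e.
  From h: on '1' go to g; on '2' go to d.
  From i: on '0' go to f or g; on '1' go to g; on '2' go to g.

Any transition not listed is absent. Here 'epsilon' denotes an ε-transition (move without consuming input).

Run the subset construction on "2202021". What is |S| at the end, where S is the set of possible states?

0

Start in {c}.
Read '2': c→{e, g, i}; union {e, g, i}; ε-closure = {d, e, g, i}.
Read '2': d→{c}, e→∅, g→{c, e}, i→{g}; union {c, e, g}; ε-closure = {c, d, e, g}.
Read '0': c→∅, d→∅, e→{h}, g→∅; now {h}.
Read '2': h→{d}; now {d}.
Read '0': d→∅; now ∅.
The set is empty and remains empty for the remaining 2 symbols.
That set has 0 states.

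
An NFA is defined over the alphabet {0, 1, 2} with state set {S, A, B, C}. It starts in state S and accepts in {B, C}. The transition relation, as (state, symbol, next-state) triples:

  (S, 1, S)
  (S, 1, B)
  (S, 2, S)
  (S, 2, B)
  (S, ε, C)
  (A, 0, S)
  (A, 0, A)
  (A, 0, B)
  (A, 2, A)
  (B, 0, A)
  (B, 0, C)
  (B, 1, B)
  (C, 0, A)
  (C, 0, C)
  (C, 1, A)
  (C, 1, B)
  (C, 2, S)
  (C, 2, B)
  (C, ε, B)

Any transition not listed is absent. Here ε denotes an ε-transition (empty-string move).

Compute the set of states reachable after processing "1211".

Start: ε-closure({S}) = {S, B, C}.
Read '1': S→{S, B}, B→{B}, C→{A, B}; union {S, A, B}; ε-closure = {S, A, B, C}.
Read '2': S→{S, B}, A→{A}, B→∅, C→{S, B}; union {S, A, B}; ε-closure = {S, A, B, C}.
Read '1': S→{S, B}, A→∅, B→{B}, C→{A, B}; union {S, A, B}; ε-closure = {S, A, B, C}.
Read '1': S→{S, B}, A→∅, B→{B}, C→{A, B}; union {S, A, B}; ε-closure = {S, A, B, C}.

{S, A, B, C}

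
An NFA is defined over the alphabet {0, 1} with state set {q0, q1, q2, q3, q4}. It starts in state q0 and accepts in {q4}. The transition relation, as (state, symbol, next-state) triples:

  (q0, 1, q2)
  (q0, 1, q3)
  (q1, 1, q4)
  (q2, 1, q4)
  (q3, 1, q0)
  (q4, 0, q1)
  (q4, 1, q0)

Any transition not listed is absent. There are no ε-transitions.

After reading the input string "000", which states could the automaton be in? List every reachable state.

Start in {q0}.
Read '0': q0→∅; now ∅.
The set is empty and remains empty for the remaining 2 symbols.

∅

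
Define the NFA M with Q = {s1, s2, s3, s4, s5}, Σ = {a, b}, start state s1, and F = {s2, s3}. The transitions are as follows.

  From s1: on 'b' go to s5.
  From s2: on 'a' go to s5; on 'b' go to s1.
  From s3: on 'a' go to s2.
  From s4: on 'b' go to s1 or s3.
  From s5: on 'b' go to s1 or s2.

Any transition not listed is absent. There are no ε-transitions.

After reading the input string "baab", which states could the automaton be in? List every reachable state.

Start in {s1}.
Read 'b': s1→{s5}; now {s5}.
Read 'a': s5→∅; now ∅.
The set is empty and remains empty for the remaining 2 symbols.

∅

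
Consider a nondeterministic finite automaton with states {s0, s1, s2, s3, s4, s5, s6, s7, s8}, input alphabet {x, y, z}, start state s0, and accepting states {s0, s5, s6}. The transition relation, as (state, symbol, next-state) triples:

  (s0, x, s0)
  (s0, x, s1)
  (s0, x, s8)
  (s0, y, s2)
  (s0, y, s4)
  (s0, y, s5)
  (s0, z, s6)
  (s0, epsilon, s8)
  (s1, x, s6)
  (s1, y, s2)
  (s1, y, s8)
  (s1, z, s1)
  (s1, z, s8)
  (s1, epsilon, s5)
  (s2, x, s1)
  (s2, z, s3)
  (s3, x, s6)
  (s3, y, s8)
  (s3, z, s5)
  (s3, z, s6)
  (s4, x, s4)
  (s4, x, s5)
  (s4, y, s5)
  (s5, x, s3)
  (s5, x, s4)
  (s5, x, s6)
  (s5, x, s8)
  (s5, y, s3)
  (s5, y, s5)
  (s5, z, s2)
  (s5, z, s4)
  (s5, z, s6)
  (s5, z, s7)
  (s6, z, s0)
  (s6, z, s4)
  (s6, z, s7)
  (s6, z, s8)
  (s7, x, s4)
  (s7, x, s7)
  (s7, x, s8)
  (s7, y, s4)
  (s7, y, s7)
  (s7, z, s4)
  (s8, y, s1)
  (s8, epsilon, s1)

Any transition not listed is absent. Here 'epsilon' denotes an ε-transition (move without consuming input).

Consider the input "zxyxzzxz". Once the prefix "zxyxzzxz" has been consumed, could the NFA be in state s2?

Start: ε-closure({s0}) = {s0, s1, s5, s8}.
Read 'z': s0→{s6}, s1→{s1, s8}, s5→{s2, s4, s6, s7}, s8→∅; union {s1, s2, s4, s6, s7, s8}; ε-closure = {s1, s2, s4, s5, s6, s7, s8}.
Read 'x': s1→{s6}, s2→{s1}, s4→{s4, s5}, s5→{s3, s4, s6, s8}, s6→∅, s7→{s4, s7, s8}, s8→∅; now {s1, s3, s4, s5, s6, s7, s8}.
Read 'y': s1→{s2, s8}, s3→{s8}, s4→{s5}, s5→{s3, s5}, s6→∅, s7→{s4, s7}, s8→{s1}; now {s1, s2, s3, s4, s5, s7, s8}.
Read 'x': s1→{s6}, s2→{s1}, s3→{s6}, s4→{s4, s5}, s5→{s3, s4, s6, s8}, s7→{s4, s7, s8}, s8→∅; now {s1, s3, s4, s5, s6, s7, s8}.
Read 'z': s1→{s1, s8}, s3→{s5, s6}, s4→∅, s5→{s2, s4, s6, s7}, s6→{s0, s4, s7, s8}, s7→{s4}, s8→∅; now {s0, s1, s2, s4, s5, s6, s7, s8}.
Read 'z': s0→{s6}, s1→{s1, s8}, s2→{s3}, s4→∅, s5→{s2, s4, s6, s7}, s6→{s0, s4, s7, s8}, s7→{s4}, s8→∅; union {s0, s1, s2, s3, s4, s6, s7, s8}; ε-closure = {s0, s1, s2, s3, s4, s5, s6, s7, s8}.
Read 'x': s0→{s0, s1, s8}, s1→{s6}, s2→{s1}, s3→{s6}, s4→{s4, s5}, s5→{s3, s4, s6, s8}, s6→∅, s7→{s4, s7, s8}, s8→∅; now {s0, s1, s3, s4, s5, s6, s7, s8}.
Read 'z': s0→{s6}, s1→{s1, s8}, s3→{s5, s6}, s4→∅, s5→{s2, s4, s6, s7}, s6→{s0, s4, s7, s8}, s7→{s4}, s8→∅; now {s0, s1, s2, s4, s5, s6, s7, s8}.
State s2 is in {s0, s1, s2, s4, s5, s6, s7, s8}.

Yes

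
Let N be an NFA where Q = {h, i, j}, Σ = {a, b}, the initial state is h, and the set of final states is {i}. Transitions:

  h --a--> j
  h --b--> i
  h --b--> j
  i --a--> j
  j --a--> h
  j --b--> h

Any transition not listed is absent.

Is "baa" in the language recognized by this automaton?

No

Start in {h}.
Read 'b': h→{i, j}; now {i, j}.
Read 'a': i→{j}, j→{h}; now {h, j}.
Read 'a': h→{j}, j→{h}; now {h, j}.
The final set {h, j} contains no accepting state.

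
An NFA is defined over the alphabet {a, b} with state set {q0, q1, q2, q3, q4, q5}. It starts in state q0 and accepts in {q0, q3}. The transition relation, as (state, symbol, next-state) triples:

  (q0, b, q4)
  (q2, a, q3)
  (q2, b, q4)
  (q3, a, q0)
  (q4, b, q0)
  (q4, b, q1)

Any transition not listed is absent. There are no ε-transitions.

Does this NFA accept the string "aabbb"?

Start in {q0}.
Read 'a': q0→∅; now ∅.
The set is empty and remains empty for the remaining 4 symbols.
The final set ∅ contains no accepting state.

No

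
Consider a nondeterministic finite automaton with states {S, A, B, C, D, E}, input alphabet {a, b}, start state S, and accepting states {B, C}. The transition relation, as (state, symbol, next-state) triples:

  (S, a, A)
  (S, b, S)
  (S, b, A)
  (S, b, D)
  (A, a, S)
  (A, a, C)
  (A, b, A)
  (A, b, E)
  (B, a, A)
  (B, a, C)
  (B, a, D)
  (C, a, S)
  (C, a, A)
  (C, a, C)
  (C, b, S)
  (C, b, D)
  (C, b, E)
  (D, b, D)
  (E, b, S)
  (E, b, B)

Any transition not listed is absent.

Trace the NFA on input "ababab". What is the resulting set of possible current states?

{S, A, D, E}

Start in {S}.
Read 'a': {S} → {A}.
Read 'b': {A} → {A, E}.
Read 'a': {A, E} → {S, C}.
Read 'b': {S, C} → {S, A, D, E}.
Read 'a': {S, A, D, E} → {S, A, C}.
Read 'b': {S, A, C} → {S, A, D, E}.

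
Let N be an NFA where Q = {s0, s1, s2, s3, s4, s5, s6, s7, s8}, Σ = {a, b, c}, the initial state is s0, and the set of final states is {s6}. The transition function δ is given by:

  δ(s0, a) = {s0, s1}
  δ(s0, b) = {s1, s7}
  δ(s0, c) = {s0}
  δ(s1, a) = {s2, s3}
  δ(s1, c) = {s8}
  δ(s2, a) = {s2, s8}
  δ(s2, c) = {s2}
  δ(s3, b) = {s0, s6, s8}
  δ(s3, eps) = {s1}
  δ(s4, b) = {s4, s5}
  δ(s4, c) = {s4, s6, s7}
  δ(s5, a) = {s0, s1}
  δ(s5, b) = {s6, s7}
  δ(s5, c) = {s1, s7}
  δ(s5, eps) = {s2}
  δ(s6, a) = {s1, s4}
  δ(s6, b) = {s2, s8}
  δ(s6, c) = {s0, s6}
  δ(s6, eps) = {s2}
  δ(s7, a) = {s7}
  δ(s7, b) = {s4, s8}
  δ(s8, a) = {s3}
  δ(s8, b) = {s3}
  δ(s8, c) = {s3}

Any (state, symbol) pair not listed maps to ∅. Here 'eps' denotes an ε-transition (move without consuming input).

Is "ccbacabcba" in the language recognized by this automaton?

Start in {s0}.
Read 'c': {s0} → {s0}.
Read 'c': {s0} → {s0}.
Read 'b': {s0} → {s1, s7}.
Read 'a': {s1, s7} → {s1, s2, s3, s7}.
Read 'c': {s1, s2, s3, s7} → {s2, s8}.
Read 'a': {s2, s8} → {s1, s2, s3, s8}.
Read 'b': {s1, s2, s3, s8} → {s0, s1, s2, s3, s6, s8}.
Read 'c': {s0, s1, s2, s3, s6, s8} → {s0, s1, s2, s3, s6, s8}.
Read 'b': {s0, s1, s2, s3, s6, s8} → {s0, s1, s2, s3, s6, s7, s8}.
Read 'a': {s0, s1, s2, s3, s6, s7, s8} → {s0, s1, s2, s3, s4, s7, s8}.
The final set {s0, s1, s2, s3, s4, s7, s8} contains no accepting state.

No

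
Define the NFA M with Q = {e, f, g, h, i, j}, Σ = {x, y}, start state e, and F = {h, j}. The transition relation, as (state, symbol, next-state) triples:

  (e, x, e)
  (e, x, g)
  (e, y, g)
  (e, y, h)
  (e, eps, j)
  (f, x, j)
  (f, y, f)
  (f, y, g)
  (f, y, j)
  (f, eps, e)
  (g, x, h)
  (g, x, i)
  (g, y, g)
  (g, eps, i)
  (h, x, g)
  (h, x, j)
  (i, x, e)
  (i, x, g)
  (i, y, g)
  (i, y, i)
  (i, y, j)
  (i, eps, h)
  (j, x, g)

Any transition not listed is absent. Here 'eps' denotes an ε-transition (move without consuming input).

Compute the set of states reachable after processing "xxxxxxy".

{g, h, i, j}

Start: ε-closure({e}) = {e, j}.
Read 'x': e→{e, g}, j→{g}; union {e, g}; ε-closure = {e, g, h, i, j}.
Read 'x': e→{e, g}, g→{h, i}, h→{g, j}, i→{e, g}, j→{g}; now {e, g, h, i, j}.
Read 'x': e→{e, g}, g→{h, i}, h→{g, j}, i→{e, g}, j→{g}; now {e, g, h, i, j}.
Read 'x': e→{e, g}, g→{h, i}, h→{g, j}, i→{e, g}, j→{g}; now {e, g, h, i, j}.
Read 'x': e→{e, g}, g→{h, i}, h→{g, j}, i→{e, g}, j→{g}; now {e, g, h, i, j}.
Read 'x': e→{e, g}, g→{h, i}, h→{g, j}, i→{e, g}, j→{g}; now {e, g, h, i, j}.
Read 'y': e→{g, h}, g→{g}, h→∅, i→{g, i, j}, j→∅; now {g, h, i, j}.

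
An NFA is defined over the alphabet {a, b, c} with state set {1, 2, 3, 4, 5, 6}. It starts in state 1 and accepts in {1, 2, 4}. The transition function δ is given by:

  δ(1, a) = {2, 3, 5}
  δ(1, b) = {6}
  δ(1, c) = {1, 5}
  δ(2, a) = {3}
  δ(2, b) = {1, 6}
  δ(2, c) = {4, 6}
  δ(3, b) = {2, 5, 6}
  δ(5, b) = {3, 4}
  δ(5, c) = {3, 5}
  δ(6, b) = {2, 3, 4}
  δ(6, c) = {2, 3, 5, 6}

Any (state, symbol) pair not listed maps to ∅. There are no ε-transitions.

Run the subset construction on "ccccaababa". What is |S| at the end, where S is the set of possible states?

1

Start in {1}.
Read 'c': {1} → {1, 5}.
Read 'c': {1, 5} → {1, 3, 5}.
Read 'c': {1, 3, 5} → {1, 3, 5}.
Read 'c': {1, 3, 5} → {1, 3, 5}.
Read 'a': {1, 3, 5} → {2, 3, 5}.
Read 'a': {2, 3, 5} → {3}.
Read 'b': {3} → {2, 5, 6}.
Read 'a': {2, 5, 6} → {3}.
Read 'b': {3} → {2, 5, 6}.
Read 'a': {2, 5, 6} → {3}.
That set has 1 state.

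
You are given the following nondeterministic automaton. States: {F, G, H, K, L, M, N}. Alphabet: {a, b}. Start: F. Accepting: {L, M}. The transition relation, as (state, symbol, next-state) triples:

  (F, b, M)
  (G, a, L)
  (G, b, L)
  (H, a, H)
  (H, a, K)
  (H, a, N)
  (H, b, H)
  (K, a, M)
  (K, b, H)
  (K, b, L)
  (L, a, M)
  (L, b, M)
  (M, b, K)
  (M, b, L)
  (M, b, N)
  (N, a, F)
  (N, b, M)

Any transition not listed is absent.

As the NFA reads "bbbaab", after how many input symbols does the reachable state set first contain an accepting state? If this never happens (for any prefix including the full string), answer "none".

Start in {F}.
Read 'b': F→{M}; now {M}.
None of the earlier sets intersect F, but {M} does.

1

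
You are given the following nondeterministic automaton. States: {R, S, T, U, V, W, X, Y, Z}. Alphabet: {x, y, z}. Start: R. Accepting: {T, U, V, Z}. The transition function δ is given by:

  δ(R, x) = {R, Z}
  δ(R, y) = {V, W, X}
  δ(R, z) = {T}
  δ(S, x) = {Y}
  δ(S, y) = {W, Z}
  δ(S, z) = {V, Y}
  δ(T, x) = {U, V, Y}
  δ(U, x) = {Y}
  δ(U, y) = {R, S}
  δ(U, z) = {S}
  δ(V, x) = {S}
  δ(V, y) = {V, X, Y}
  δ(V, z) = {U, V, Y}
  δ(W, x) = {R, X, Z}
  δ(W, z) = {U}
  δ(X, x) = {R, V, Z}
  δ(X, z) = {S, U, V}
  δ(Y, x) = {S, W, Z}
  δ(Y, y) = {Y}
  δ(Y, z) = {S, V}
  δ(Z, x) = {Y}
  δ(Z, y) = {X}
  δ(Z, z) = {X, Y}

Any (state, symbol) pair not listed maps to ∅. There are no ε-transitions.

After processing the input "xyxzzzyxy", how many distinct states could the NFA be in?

Start in {R}.
Read 'x': {R} → {R, Z}.
Read 'y': {R, Z} → {V, W, X}.
Read 'x': {V, W, X} → {R, S, V, X, Z}.
Read 'z': {R, S, V, X, Z} → {S, T, U, V, X, Y}.
Read 'z': {S, T, U, V, X, Y} → {S, U, V, Y}.
Read 'z': {S, U, V, Y} → {S, U, V, Y}.
Read 'y': {S, U, V, Y} → {R, S, V, W, X, Y, Z}.
Read 'x': {R, S, V, W, X, Y, Z} → {R, S, V, W, X, Y, Z}.
Read 'y': {R, S, V, W, X, Y, Z} → {V, W, X, Y, Z}.
That set has 5 states.

5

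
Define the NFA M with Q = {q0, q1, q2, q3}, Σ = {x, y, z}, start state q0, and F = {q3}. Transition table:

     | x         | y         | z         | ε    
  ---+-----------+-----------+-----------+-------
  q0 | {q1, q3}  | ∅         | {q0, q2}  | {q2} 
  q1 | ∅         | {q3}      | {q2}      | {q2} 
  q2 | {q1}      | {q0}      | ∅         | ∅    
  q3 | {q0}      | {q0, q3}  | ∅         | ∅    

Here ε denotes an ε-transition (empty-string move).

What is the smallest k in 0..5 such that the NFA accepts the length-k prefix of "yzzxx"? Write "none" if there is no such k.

Start: ε-closure({q0}) = {q0, q2}.
Read 'y': {q0, q2} → {q0, q2}.
Read 'z': {q0, q2} → {q0, q2}.
Read 'z': {q0, q2} → {q0, q2}.
Read 'x': {q0, q2} → {q1, q2, q3}.
None of the earlier sets intersect F, but {q1, q2, q3} does.

4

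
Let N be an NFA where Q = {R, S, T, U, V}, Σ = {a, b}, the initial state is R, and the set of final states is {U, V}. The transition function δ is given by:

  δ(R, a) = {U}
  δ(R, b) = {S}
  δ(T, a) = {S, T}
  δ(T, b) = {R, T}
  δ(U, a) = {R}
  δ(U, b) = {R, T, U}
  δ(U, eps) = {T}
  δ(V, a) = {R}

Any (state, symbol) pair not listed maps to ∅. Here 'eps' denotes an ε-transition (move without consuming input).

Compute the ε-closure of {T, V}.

Begin with {T, V}.
No ε-moves leave this set, so the closure equals the set itself.

{T, V}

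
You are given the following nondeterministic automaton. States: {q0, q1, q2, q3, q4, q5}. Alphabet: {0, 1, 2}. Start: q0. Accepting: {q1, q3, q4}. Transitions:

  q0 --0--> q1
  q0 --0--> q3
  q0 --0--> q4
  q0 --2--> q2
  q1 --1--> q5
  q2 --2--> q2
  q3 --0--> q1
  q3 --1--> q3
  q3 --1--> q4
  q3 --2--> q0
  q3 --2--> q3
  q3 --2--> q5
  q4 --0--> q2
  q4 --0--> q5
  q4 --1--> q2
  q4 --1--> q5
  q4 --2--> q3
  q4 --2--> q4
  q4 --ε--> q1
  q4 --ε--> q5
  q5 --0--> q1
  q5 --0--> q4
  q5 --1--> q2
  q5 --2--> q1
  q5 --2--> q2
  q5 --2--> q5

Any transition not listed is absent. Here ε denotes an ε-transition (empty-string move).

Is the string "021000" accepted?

Yes

Start in {q0}.
Read '0': {q0} → {q1, q3, q4, q5}.
Read '2': {q1, q3, q4, q5} → {q0, q1, q2, q3, q4, q5}.
Read '1': {q0, q1, q2, q3, q4, q5} → {q1, q2, q3, q4, q5}.
Read '0': {q1, q2, q3, q4, q5} → {q1, q2, q4, q5}.
Read '0': {q1, q2, q4, q5} → {q1, q2, q4, q5}.
Read '0': {q1, q2, q4, q5} → {q1, q2, q4, q5}.
The final set {q1, q2, q4, q5} contains the accepting states q1, q4.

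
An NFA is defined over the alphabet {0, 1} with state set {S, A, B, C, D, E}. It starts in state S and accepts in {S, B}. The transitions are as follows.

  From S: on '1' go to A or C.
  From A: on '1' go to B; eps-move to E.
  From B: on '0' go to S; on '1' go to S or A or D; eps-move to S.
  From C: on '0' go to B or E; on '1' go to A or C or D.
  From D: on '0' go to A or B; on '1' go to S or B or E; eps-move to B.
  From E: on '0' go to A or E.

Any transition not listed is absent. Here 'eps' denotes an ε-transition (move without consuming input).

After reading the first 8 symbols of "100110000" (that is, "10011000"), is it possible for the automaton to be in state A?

Start in {S}.
Read '1': S→{A, C}; union {A, C}; ε-closure = {A, C, E}.
Read '0': A→∅, C→{B, E}, E→{A, E}; union {A, B, E}; ε-closure = {S, A, B, E}.
Read '0': S→∅, A→∅, B→{S}, E→{A, E}; now {S, A, E}.
Read '1': S→{A, C}, A→{B}, E→∅; union {A, B, C}; ε-closure = {S, A, B, C, E}.
Read '1': S→{A, C}, A→{B}, B→{S, A, D}, C→{A, C, D}, E→∅; union {S, A, B, C, D}; ε-closure = {S, A, B, C, D, E}.
Read '0': S→∅, A→∅, B→{S}, C→{B, E}, D→{A, B}, E→{A, E}; now {S, A, B, E}.
Read '0': S→∅, A→∅, B→{S}, E→{A, E}; now {S, A, E}.
Read '0': S→∅, A→∅, E→{A, E}; now {A, E}.
State A is in {A, E}.

Yes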